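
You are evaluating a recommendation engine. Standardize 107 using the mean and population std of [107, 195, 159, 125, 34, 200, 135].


μ = 136.4286, σ = 52.7416
z = (107 - 136.4286)/52.7416 = -0.558

-0.558


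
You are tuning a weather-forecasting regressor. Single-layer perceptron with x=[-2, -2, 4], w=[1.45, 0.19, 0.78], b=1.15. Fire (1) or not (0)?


z = (-2)·(1.45) + (-2)·(0.19) + (4)·(0.78) + 1.15
  = 0.99
step(z) = 1 (z≥0)

1


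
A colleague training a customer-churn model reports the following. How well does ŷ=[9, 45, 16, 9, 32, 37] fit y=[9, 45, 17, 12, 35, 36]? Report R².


ȳ = 25.6667
SS_res = Σ(y-ŷ)² = 20
SS_tot = Σ(y-ȳ)² = 1107.33
R² = 1 - SS_res/SS_tot = 1 - 0.0181 = 0.9819

0.9819


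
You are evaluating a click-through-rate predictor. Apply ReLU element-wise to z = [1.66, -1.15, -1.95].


ReLU(1.66) = max(0, 1.66) = 1.66
ReLU(-1.15) = max(0, -1.15) = 0.0
ReLU(-1.95) = max(0, -1.95) = 0.0
result = [1.66, 0.0, 0.0]

[1.66, 0.0, 0.0]


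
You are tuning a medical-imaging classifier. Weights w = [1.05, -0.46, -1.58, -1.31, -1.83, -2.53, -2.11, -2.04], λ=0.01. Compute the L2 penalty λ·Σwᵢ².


‖w‖₂² = (1.05)² + (-0.46)² + (-1.58)² + (-1.31)² + (-1.83)² + (-2.53)² + (-2.11)² + (-2.04)²
     = 1.1025 + 0.2116 + 2.4964 + 1.7161 + 3.3489 + 6.4009 + 4.4521 + 4.1616
     = 23.8901
λ·‖w‖₂² = 0.01·23.8901 = 0.238901

0.238901


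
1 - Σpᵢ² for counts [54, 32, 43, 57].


Probabilities: [54/186, 32/186, 43/186, 57/186] ≈ [0.2903, 0.172, 0.2312, 0.3065]
Σpᵢ² = (2916 + 1024 + 1849 + 3249)/186² = 9038/34596
Gini = 1 - Σpᵢ² = 1 - 9038/34596 = 0.7388

0.7388


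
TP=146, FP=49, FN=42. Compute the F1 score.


Precision = 146/195 = 0.7487
Recall = 146/188 = 0.7766
F1 = 2·P·R/(P+R) = 2·TP/(2·TP+FP+FN) = 292/(292+49+42) = 292/383 = 0.7624

0.7624


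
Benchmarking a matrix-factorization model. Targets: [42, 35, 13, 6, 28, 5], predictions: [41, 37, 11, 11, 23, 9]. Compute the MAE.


Absolute errors: |42-41|=1, |35-37|=2, |13-11|=2, |6-11|=5, |28-23|=5, |5-9|=4
Sum = 19
MAE = 19/6 = 19/6

19/6


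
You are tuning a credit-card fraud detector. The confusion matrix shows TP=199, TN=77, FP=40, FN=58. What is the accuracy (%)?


Accuracy = (TP+TN)/(TP+TN+FP+FN)
= (199+77)/(374)
= 276/374 = 73.8%

73.8%


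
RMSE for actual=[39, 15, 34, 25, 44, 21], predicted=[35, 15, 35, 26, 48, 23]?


MSE = 38/6 = 6.3333
RMSE = √(38/6) = 2.5166

2.5166


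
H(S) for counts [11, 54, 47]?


Probabilities: [11/112, 54/112, 47/112] ≈ [0.0982, 0.4821, 0.4196]
H = -((11/112)·log₂(11/112) + (54/112)·log₂(54/112) + (47/112)·log₂(47/112))
  = 1.362 bits

1.362 bits


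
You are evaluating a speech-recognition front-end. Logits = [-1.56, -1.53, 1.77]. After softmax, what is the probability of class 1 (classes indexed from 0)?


Exponentials: e^-1.56=0.2101, e^-1.53=0.2165, e^1.77=5.8709
Sum = 6.2975
Softmax = [0.0334, 0.0344, 0.9322]
p[1] = 0.2165/6.2975 = 0.0344

0.0344


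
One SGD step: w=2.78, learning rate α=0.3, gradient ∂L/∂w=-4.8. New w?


w_new = w - α·∇
= 2.78 - 0.3·-4.8
= 2.78 + 1.44
= 4.22

4.22


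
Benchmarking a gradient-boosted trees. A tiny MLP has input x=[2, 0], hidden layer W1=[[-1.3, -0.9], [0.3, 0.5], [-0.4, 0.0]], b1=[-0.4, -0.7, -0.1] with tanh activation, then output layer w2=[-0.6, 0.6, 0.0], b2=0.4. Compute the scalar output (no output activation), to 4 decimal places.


z1[0] = (-1.3)·(2) + (-0.9)·(0) - 0.4 = -3.0
z1[1] = (0.3)·(2) + (0.5)·(0) - 0.7 = -0.1
z1[2] = (-0.4)·(2) + (0.0)·(0) - 0.1 = -0.9
h = tanh(z1) = [-0.9951, -0.0997, -0.7163]
output = (-0.6)·(-0.9951) + (0.6)·(-0.0997) + (0.0)·(-0.7163) + 0.4 = 0.9372

0.9372


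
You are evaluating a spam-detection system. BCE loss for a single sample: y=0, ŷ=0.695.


BCE = -[y·ln(p) + (1-y)·ln(1-p)]
= -0 - 1·ln(1-0.695)
= -ln(0.305) = 1.1874

1.1874


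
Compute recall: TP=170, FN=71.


Recall = TP/(TP+FN)
= 170/(170+71)
= 170/241 = 70.54%

70.54%


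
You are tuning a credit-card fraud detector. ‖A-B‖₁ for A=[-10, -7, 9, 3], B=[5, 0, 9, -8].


d = |-10-5| + |-7-0| + |9-9| + |3+ 8|
  = 15 + 7 + 0 + 11
  = 33

33


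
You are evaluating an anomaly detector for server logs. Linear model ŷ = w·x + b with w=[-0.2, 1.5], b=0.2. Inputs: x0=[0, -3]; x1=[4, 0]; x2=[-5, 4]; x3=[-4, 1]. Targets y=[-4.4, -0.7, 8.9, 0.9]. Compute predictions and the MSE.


ŷ0 = (-0.2)·(0) + (1.5)·(-3) + 0.2 = -4.3
ŷ1 = (-0.2)·(4) + (1.5)·(0) + 0.2 = -0.6
ŷ2 = (-0.2)·(-5) + (1.5)·(4) + 0.2 = 7.2
ŷ3 = (-0.2)·(-4) + (1.5)·(1) + 0.2 = 2.5
errors² = [0.01, 0.01, 2.89, 2.56]
MSE = 5.4700/4 = 1.3675

1.3675


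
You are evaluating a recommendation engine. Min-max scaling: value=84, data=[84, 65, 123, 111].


min=65, max=123
(84-65)/(123-65) = 19/58 = 0.3276

0.3276


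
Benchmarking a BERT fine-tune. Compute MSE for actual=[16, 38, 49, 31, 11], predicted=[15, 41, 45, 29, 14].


Squared errors: (16-15)²=1, (38-41)²=9, (49-45)²=16, (31-29)²=4, (11-14)²=9
Sum = 39
MSE = 39/5 = 39/5

39/5


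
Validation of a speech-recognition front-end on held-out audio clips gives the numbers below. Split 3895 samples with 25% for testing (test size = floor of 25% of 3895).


Test = ⌊3895·25/100⌋ = 973
Train = 3895 - 973 = 2922

Train: 2922, Test: 973


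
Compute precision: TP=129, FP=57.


Precision = TP/(TP+FP)
= 129/(129+57)
= 129/186 = 69.35%

69.35%


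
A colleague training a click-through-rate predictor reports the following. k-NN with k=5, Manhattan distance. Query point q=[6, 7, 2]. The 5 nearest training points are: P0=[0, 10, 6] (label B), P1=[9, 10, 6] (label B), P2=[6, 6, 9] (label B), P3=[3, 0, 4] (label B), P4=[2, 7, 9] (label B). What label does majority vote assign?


d(q,P0) = 13  (label B)
d(q,P1) = 10  (label B)
d(q,P2) = 8  (label B)
d(q,P3) = 12  (label B)
d(q,P4) = 11  (label B)
Votes: A=0, B=5
Majority → B

B


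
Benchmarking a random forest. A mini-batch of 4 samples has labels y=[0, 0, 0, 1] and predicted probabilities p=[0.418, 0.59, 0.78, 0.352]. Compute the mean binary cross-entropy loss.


L[0] = -ln(1-0.418) = -ln(0.582) = 0.5413
L[1] = -ln(1-0.59) = -ln(0.41) = 0.8916
L[2] = -ln(1-0.78) = -ln(0.22) = 1.5141
L[3] = -ln(0.352) = 1.0441
mean = (0.5413 + 0.8916 + 1.5141 + 1.0441)/4 = 0.9978

0.9978


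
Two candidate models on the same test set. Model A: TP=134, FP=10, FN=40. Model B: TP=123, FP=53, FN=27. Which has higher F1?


Model A: P=134/144=0.9306, R=134/174=0.7701, F1=2PR/(P+R)=2TP/(2TP+FP+FN)=268/318=0.8428
Model B: P=123/176=0.6989, R=123/150=0.82, F1=2PR/(P+R)=2TP/(2TP+FP+FN)=246/326=0.7546
0.8428 > 0.7546 → Model A

Model A


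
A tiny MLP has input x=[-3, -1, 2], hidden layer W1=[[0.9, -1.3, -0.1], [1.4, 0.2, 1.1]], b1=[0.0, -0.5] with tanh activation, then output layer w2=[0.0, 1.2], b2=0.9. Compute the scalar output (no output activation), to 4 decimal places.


z1[0] = (0.9)·(-3) + (-1.3)·(-1) + (-0.1)·(2) + 0.0 = -1.6
z1[1] = (1.4)·(-3) + (0.2)·(-1) + (1.1)·(2) - 0.5 = -2.7
h = tanh(z1) = [-0.9217, -0.991]
output = (0.0)·(-0.9217) + (1.2)·(-0.991) + 0.9 = -0.2892

-0.2892


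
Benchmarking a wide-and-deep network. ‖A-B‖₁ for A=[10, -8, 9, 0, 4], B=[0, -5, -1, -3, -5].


d = |10-0| + |-8+ 5| + |9+ 1| + |0+ 3| + |4+ 5|
  = 10 + 3 + 10 + 3 + 9
  = 35

35


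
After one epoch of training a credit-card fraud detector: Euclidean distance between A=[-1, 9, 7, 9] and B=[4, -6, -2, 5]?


d = √((-1-4)² + (9+ 6)² + (7+ 2)² + (9-5)²)
  = √(25 + 225 + 81 + 16)
  = √347 = 18.6279

18.6279


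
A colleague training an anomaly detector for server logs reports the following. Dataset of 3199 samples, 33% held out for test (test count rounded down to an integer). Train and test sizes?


Test = ⌊3199·33/100⌋ = 1055
Train = 3199 - 1055 = 2144

Train: 2144, Test: 1055


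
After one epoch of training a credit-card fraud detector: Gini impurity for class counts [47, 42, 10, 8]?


Probabilities: [47/107, 42/107, 10/107, 8/107] ≈ [0.4393, 0.3925, 0.0935, 0.0748]
Σpᵢ² = (2209 + 1764 + 100 + 64)/107² = 4137/11449
Gini = 1 - Σpᵢ² = 1 - 4137/11449 = 0.6387

0.6387


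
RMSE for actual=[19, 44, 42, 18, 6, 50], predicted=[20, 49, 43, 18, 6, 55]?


MSE = 52/6 = 8.6667
RMSE = √(52/6) = 2.9439

2.9439


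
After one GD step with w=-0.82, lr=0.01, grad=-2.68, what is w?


w_new = w - α·∇
= -0.82 - 0.01·-2.68
= -0.82 + 0.0268
= -0.7932

-0.7932


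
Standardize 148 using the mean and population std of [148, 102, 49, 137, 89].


μ = 105, σ = 35.4232
z = (148 - 105)/35.4232 = 1.2139

1.2139


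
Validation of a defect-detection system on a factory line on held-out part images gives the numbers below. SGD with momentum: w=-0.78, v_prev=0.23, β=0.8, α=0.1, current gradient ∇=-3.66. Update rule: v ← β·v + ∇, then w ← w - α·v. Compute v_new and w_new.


v_new = 0.8·0.23 - 3.66 = 0.184 - 3.66 = -3.476
w_new = -0.78 - 0.1·-3.476 = -0.78 + 0.3476 = -0.4324

v_new=-3.476, w_new=-0.4324


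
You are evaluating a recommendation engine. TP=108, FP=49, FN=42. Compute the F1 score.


Precision = 108/157 = 0.6879
Recall = 108/150 = 0.72
F1 = 2·P·R/(P+R) = 2·TP/(2·TP+FP+FN) = 216/(216+49+42) = 216/307 = 0.7036

0.7036


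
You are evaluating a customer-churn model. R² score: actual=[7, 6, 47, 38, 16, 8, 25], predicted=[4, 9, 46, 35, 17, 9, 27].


ȳ = 21
SS_res = Σ(y-ŷ)² = 34
SS_tot = Σ(y-ȳ)² = 1596
R² = 1 - SS_res/SS_tot = 1 - 0.0213 = 0.9787

0.9787


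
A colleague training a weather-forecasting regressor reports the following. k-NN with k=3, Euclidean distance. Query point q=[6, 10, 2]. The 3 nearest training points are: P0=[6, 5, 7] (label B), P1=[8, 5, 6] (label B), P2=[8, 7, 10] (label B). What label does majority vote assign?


d(q,P0) = 7.0711  (label B)
d(q,P1) = 6.7082  (label B)
d(q,P2) = 8.775  (label B)
Votes: A=0, B=3
Majority → B

B


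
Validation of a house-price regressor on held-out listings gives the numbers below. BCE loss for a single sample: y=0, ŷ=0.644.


BCE = -[y·ln(p) + (1-y)·ln(1-p)]
= -0 - 1·ln(1-0.644)
= -ln(0.356) = 1.0328

1.0328


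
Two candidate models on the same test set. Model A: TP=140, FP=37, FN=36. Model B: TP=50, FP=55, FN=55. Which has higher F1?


Model A: P=140/177=0.791, R=140/176=0.7955, F1=2PR/(P+R)=2TP/(2TP+FP+FN)=280/353=0.7932
Model B: P=50/105=0.4762, R=50/105=0.4762, F1=2PR/(P+R)=2TP/(2TP+FP+FN)=100/210=0.4762
0.7932 > 0.4762 → Model A

Model A


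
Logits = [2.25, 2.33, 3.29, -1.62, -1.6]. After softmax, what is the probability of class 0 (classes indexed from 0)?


Exponentials: e^2.25=9.4877, e^2.33=10.2779, e^3.29=26.8429, e^-1.62=0.1979, e^-1.6=0.2019
Sum = 47.0083
Softmax = [0.2018, 0.2186, 0.571, 0.0042, 0.0043]
p[0] = 9.4877/47.0083 = 0.2018

0.2018


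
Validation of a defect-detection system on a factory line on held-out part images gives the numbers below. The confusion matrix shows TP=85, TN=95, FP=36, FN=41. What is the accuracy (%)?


Accuracy = (TP+TN)/(TP+TN+FP+FN)
= (85+95)/(257)
= 180/257 = 70.04%

70.04%


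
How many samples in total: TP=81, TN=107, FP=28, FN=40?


Total = TP + TN + FP + FN
= 81 + 107 + 28 + 40
= 256
(Predicted positive: 109, predicted negative: 147)

256


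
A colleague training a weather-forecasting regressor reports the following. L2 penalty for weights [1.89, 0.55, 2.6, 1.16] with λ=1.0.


‖w‖₂² = (1.89)² + (0.55)² + (2.6)² + (1.16)²
     = 3.5721 + 0.3025 + 6.76 + 1.3456
     = 11.9802
λ·‖w‖₂² = 1.0·11.9802 = 11.9802

11.9802


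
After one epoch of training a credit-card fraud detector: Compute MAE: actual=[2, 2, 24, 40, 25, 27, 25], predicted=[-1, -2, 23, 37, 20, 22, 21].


Absolute errors: |2+ 1|=3, |2+ 2|=4, |24-23|=1, |40-37|=3, |25-20|=5, |27-22|=5, |25-21|=4
Sum = 25
MAE = 25/7 = 25/7

25/7


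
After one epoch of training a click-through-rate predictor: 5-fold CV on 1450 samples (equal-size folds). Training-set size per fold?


Fold size = 1450/5 = 290
Training per fold = 1450 - 290 = 1160

1160


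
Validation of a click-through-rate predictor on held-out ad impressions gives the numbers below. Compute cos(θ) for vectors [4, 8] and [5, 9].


A·B = 4·5 + 8·9 = 92
‖A‖ = √80 = 8.9443, ‖B‖ = √106 = 10.2956
cos = 92/(√80·√106) = 92/√8480 = 0.9991

0.9991


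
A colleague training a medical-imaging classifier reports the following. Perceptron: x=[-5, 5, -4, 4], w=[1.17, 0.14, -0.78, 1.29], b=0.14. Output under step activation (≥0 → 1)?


z = (-5)·(1.17) + (5)·(0.14) + (-4)·(-0.78) + (4)·(1.29) + 0.14
  = 3.27
step(z) = 1 (z≥0)

1


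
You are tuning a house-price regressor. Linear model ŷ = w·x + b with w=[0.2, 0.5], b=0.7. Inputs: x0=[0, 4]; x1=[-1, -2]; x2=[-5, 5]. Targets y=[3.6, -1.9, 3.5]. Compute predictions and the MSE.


ŷ0 = (0.2)·(0) + (0.5)·(4) + 0.7 = 2.7
ŷ1 = (0.2)·(-1) + (0.5)·(-2) + 0.7 = -0.5
ŷ2 = (0.2)·(-5) + (0.5)·(5) + 0.7 = 2.2
errors² = [0.81, 1.96, 1.69]
MSE = 4.4600/3 = 1.4867

1.4867


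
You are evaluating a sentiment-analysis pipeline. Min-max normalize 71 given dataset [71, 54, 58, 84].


min=54, max=84
(71-54)/(84-54) = 17/30 = 0.5667

0.5667


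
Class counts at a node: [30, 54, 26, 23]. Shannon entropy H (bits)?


Probabilities: [30/133, 54/133, 26/133, 23/133] ≈ [0.2256, 0.406, 0.1955, 0.1729]
H = -((30/133)·log₂(30/133) + (54/133)·log₂(54/133) + (26/133)·log₂(26/133) + (23/133)·log₂(23/133))
  = 1.9107 bits

1.9107 bits


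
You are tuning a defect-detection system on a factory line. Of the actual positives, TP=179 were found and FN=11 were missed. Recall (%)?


Recall = TP/(TP+FN)
= 179/(179+11)
= 179/190 = 94.21%

94.21%


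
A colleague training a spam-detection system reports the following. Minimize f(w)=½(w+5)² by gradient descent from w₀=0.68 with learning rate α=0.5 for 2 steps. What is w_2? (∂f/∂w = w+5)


step 1: grad = 0.68+5 = 5.68; w = 0.68 - 0.5·(5.68) = -2.16
step 2: grad = -2.16+5 = 2.84; w = -2.16 - 0.5·(2.84) = -3.58

-3.58


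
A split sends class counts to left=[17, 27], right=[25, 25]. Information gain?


Parent = [42, 52], H_parent = 0.9918
H_left = 0.9624 (n=44), H_right = 1 (n=50)
H_children = (44/94)·0.9624 + (50/94)·1 = 0.9824
IG = 0.9918 - 0.9824 = 0.0094

0.0094


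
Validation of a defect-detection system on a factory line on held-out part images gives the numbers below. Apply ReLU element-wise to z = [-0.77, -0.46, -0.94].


ReLU(-0.77) = max(0, -0.77) = 0.0
ReLU(-0.46) = max(0, -0.46) = 0.0
ReLU(-0.94) = max(0, -0.94) = 0.0
result = [0.0, 0.0, 0.0]

[0.0, 0.0, 0.0]


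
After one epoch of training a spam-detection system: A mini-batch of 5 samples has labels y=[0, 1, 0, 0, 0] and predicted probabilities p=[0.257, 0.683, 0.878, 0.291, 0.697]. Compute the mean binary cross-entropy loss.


L[0] = -ln(1-0.257) = -ln(0.743) = 0.2971
L[1] = -ln(0.683) = 0.3813
L[2] = -ln(1-0.878) = -ln(0.122) = 2.1037
L[3] = -ln(1-0.291) = -ln(0.709) = 0.3439
L[4] = -ln(1-0.697) = -ln(0.303) = 1.194
mean = (0.2971 + 0.3813 + 2.1037 + 0.3439 + 1.194)/5 = 0.864

0.864


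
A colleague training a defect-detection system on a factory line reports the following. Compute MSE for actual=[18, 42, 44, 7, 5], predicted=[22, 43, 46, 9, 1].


Squared errors: (18-22)²=16, (42-43)²=1, (44-46)²=4, (7-9)²=4, (5-1)²=16
Sum = 41
MSE = 41/5 = 41/5

41/5


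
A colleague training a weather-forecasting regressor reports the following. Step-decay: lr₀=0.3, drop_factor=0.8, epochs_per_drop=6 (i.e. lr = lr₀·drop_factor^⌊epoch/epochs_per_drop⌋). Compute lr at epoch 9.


n_drops = ⌊9/6⌋ = 1
lr = 0.3·0.8^1 = 0.3·0.8 = 0.24

0.24


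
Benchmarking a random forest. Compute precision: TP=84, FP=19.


Precision = TP/(TP+FP)
= 84/(84+19)
= 84/103 = 81.55%

81.55%


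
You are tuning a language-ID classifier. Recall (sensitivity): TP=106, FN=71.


Recall = TP/(TP+FN)
= 106/(106+71)
= 106/177 = 59.89%

59.89%


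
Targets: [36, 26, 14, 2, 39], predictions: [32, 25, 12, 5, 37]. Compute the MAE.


Absolute errors: |36-32|=4, |26-25|=1, |14-12|=2, |2-5|=3, |39-37|=2
Sum = 12
MAE = 12/5 = 12/5

12/5


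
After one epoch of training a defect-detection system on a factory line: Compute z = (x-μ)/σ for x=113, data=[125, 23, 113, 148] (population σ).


μ = 102.25, σ = 47.4519
z = (113 - 102.25)/47.4519 = 0.2265

0.2265


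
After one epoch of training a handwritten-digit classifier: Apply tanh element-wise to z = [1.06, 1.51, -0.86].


tanh(1.06) = 0.7857
tanh(1.51) = 0.9069
tanh(-0.86) = -0.6963
result = [0.7857, 0.9069, -0.6963]

[0.7857, 0.9069, -0.6963]


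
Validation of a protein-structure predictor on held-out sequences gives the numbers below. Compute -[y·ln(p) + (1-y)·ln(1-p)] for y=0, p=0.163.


BCE = -[y·ln(p) + (1-y)·ln(1-p)]
= -0 - 1·ln(1-0.163)
= -ln(0.837) = 0.1779

0.1779


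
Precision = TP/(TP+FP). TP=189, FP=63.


Precision = TP/(TP+FP)
= 189/(189+63)
= 189/252 = 75.0%

75.0%


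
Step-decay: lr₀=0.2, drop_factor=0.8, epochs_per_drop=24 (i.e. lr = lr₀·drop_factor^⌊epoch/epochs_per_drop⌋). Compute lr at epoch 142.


n_drops = ⌊142/24⌋ = 5
lr = 0.2·0.8^5 = 0.2·0.32768 = 0.065536

0.065536


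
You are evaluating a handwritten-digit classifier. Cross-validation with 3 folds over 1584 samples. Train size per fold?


Fold size = 1584/3 = 528
Training per fold = 1584 - 528 = 1056

1056


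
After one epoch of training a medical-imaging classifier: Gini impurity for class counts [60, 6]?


Probabilities: [60/66, 6/66] ≈ [0.9091, 0.0909]
Σpᵢ² = (3600 + 36)/66² = 3636/4356
Gini = 1 - Σpᵢ² = 1 - 3636/4356 = 0.1653

0.1653


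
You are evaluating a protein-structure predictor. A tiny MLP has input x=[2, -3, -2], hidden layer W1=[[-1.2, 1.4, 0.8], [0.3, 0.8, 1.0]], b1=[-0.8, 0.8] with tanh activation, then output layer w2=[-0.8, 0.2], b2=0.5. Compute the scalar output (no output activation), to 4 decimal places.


z1[0] = (-1.2)·(2) + (1.4)·(-3) + (0.8)·(-2) - 0.8 = -9.0
z1[1] = (0.3)·(2) + (0.8)·(-3) + (1.0)·(-2) + 0.8 = -3.0
h = tanh(z1) = [-1.0, -0.9951]
output = (-0.8)·(-1.0) + (0.2)·(-0.9951) + 0.5 = 1.101

1.101


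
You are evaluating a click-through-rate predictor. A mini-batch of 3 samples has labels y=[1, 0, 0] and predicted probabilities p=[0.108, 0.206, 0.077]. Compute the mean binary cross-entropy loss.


L[0] = -ln(0.108) = 2.2256
L[1] = -ln(1-0.206) = -ln(0.794) = 0.2307
L[2] = -ln(1-0.077) = -ln(0.923) = 0.0801
mean = (2.2256 + 0.2307 + 0.0801)/3 = 0.8455

0.8455


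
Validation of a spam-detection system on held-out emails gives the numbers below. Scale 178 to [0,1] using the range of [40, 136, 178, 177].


min=40, max=178
(178-40)/(178-40) = 138/138 = 1.0

1.0


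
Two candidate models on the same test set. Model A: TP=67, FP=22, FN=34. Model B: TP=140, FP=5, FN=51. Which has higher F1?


Model A: P=67/89=0.7528, R=67/101=0.6634, F1=2PR/(P+R)=2TP/(2TP+FP+FN)=134/190=0.7053
Model B: P=140/145=0.9655, R=140/191=0.733, F1=2PR/(P+R)=2TP/(2TP+FP+FN)=280/336=0.8333
0.7053 < 0.8333 → Model B

Model B


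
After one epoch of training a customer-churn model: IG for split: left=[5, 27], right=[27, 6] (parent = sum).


Parent = [32, 33], H_parent = 0.9998
H_left = 0.6253 (n=32), H_right = 0.684 (n=33)
H_children = (32/65)·0.6253 + (33/65)·0.684 = 0.6551
IG = 0.9998 - 0.6551 = 0.3447

0.3447


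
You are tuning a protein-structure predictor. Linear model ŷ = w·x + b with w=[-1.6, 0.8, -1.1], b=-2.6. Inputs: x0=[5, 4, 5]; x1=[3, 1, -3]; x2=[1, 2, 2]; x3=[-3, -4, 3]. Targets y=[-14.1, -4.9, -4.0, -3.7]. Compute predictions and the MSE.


ŷ0 = (-1.6)·(5) + (0.8)·(4) + (-1.1)·(5) - 2.6 = -12.9
ŷ1 = (-1.6)·(3) + (0.8)·(1) + (-1.1)·(-3) - 2.6 = -3.3
ŷ2 = (-1.6)·(1) + (0.8)·(2) + (-1.1)·(2) - 2.6 = -4.8
ŷ3 = (-1.6)·(-3) + (0.8)·(-4) + (-1.1)·(3) - 2.6 = -4.3
errors² = [1.44, 2.56, 0.64, 0.36]
MSE = 5.0000/4 = 1.25

1.25


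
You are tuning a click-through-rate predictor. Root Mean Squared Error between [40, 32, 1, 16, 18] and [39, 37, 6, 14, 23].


MSE = 80/5 = 16
RMSE = √(80/5) = 4.0

4.0


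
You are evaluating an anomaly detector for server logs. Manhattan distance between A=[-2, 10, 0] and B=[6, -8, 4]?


d = |-2-6| + |10+ 8| + |0-4|
  = 8 + 18 + 4
  = 30

30


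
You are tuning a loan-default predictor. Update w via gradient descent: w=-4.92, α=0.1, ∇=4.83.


w_new = w - α·∇
= -4.92 - 0.1·4.83
= -4.92 - 0.483
= -5.403

-5.403


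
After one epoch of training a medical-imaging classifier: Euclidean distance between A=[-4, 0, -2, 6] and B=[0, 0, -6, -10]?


d = √((-4-0)² + (0-0)² + (-2+ 6)² + (6+ 10)²)
  = √(16 + 0 + 16 + 256)
  = √288 = 16.9706

16.9706


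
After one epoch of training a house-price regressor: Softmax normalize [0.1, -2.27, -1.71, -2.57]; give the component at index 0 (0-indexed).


Exponentials: e^0.1=1.1052, e^-2.27=0.1033, e^-1.71=0.1809, e^-2.57=0.0765
Sum = 1.4659
Softmax = [0.7539, 0.0705, 0.1234, 0.0522]
p[0] = 1.1052/1.4659 = 0.7539

0.7539


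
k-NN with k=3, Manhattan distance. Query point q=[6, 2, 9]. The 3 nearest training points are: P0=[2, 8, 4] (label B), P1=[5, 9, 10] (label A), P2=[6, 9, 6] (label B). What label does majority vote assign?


d(q,P0) = 15  (label B)
d(q,P1) = 9  (label A)
d(q,P2) = 10  (label B)
Votes: A=1, B=2
Majority → B

B


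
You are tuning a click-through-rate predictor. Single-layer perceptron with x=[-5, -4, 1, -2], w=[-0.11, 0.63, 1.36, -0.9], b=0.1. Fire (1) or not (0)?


z = (-5)·(-0.11) + (-4)·(0.63) + (1)·(1.36) + (-2)·(-0.9) + 0.1
  = 1.29
step(z) = 1 (z≥0)

1


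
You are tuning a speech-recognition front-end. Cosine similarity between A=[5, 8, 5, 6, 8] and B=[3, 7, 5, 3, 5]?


A·B = 5·3 + 8·7 + 5·5 + 6·3 + 8·5 = 154
‖A‖ = √214 = 14.6287, ‖B‖ = √117 = 10.8167
cos = 154/(√214·√117) = 154/√25038 = 0.9732

0.9732


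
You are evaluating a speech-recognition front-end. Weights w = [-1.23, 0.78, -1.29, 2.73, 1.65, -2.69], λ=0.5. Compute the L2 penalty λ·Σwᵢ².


‖w‖₂² = (-1.23)² + (0.78)² + (-1.29)² + (2.73)² + (1.65)² + (-2.69)²
     = 1.5129 + 0.6084 + 1.6641 + 7.4529 + 2.7225 + 7.2361
     = 21.1969
λ·‖w‖₂² = 0.5·21.1969 = 10.59845

10.59845


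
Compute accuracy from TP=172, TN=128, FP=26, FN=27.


Accuracy = (TP+TN)/(TP+TN+FP+FN)
= (172+128)/(353)
= 300/353 = 84.99%

84.99%


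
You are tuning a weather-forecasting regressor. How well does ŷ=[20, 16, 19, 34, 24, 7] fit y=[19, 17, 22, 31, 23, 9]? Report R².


ȳ = 20.1667
SS_res = Σ(y-ŷ)² = 25
SS_tot = Σ(y-ȳ)² = 264.83
R² = 1 - SS_res/SS_tot = 1 - 0.0944 = 0.9056

0.9056


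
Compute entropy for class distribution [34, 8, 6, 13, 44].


Probabilities: [34/105, 8/105, 6/105, 13/105, 44/105] ≈ [0.3238, 0.0762, 0.0571, 0.1238, 0.419]
H = -((34/105)·log₂(34/105) + (8/105)·log₂(8/105) + (6/105)·log₂(6/105) + (13/105)·log₂(13/105) + (44/105)·log₂(44/105))
  = 1.9447 bits

1.9447 bits


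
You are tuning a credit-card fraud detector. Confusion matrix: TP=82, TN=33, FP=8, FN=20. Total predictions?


Total = TP + TN + FP + FN
= 82 + 33 + 8 + 20
= 143
(Predicted positive: 90, predicted negative: 53)

143


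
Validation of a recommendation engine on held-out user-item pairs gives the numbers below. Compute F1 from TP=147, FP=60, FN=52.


Precision = 147/207 = 0.7101
Recall = 147/199 = 0.7387
F1 = 2·P·R/(P+R) = 2·TP/(2·TP+FP+FN) = 294/(294+60+52) = 294/406 = 0.7241

0.7241


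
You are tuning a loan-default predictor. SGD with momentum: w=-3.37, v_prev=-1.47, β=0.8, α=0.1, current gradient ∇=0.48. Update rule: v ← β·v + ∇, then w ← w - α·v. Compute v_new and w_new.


v_new = 0.8·-1.47 + 0.48 = -1.176 + 0.48 = -0.696
w_new = -3.37 - 0.1·-0.696 = -3.37 + 0.0696 = -3.3004

v_new=-0.696, w_new=-3.3004


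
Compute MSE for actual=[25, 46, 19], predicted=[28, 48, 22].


Squared errors: (25-28)²=9, (46-48)²=4, (19-22)²=9
Sum = 22
MSE = 22/3 = 22/3

22/3


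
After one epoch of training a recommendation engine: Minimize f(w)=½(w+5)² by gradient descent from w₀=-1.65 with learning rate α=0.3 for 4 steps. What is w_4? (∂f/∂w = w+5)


step 1: grad = -1.65+5 = 3.35; w = -1.65 - 0.3·(3.35) = -2.655
step 2: grad = -2.655+5 = 2.345; w = -2.655 - 0.3·(2.345) = -3.3585
step 3: grad = -3.3585+5 = 1.6415; w = -3.3585 - 0.3·(1.6415) = -3.85095
step 4: grad = -3.85095+5 = 1.14905; w = -3.85095 - 0.3·(1.14905) = -4.195665

-4.195665


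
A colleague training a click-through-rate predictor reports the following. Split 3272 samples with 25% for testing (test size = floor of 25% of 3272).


Test = ⌊3272·25/100⌋ = 818
Train = 3272 - 818 = 2454

Train: 2454, Test: 818


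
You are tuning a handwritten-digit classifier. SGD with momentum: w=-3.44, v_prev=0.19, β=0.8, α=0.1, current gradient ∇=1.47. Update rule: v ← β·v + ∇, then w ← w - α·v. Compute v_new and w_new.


v_new = 0.8·0.19 + 1.47 = 0.152 + 1.47 = 1.622
w_new = -3.44 - 0.1·1.622 = -3.44 - 0.1622 = -3.6022

v_new=1.622, w_new=-3.6022


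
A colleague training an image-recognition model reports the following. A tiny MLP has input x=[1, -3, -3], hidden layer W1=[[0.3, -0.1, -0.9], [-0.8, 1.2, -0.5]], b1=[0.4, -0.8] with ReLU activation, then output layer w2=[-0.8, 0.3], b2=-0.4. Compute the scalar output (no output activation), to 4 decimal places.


z1[0] = (0.3)·(1) + (-0.1)·(-3) + (-0.9)·(-3) + 0.4 = 3.7
z1[1] = (-0.8)·(1) + (1.2)·(-3) + (-0.5)·(-3) - 0.8 = -3.7
h = ReLU(z1) = [3.7, 0.0]
output = (-0.8)·(3.7) + (0.3)·(0.0) - 0.4 = -3.36

-3.36


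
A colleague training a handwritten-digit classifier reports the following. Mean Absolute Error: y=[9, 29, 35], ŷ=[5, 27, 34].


Absolute errors: |9-5|=4, |29-27|=2, |35-34|=1
Sum = 7
MAE = 7/3 = 7/3

7/3


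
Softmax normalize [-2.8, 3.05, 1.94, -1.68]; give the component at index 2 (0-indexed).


Exponentials: e^-2.8=0.0608, e^3.05=21.1153, e^1.94=6.9588, e^-1.68=0.1864
Sum = 28.3213
Softmax = [0.0021, 0.7456, 0.2457, 0.0066]
p[2] = 6.9588/28.3213 = 0.2457

0.2457


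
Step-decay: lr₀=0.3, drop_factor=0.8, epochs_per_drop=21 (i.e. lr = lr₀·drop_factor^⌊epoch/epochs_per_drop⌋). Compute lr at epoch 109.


n_drops = ⌊109/21⌋ = 5
lr = 0.3·0.8^5 = 0.3·0.32768 = 0.098304

0.098304


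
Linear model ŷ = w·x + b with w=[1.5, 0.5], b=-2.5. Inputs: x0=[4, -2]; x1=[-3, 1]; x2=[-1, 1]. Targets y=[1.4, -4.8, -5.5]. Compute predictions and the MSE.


ŷ0 = (1.5)·(4) + (0.5)·(-2) - 2.5 = 2.5
ŷ1 = (1.5)·(-3) + (0.5)·(1) - 2.5 = -6.5
ŷ2 = (1.5)·(-1) + (0.5)·(1) - 2.5 = -3.5
errors² = [1.21, 2.89, 4.0]
MSE = 8.1000/3 = 2.7

2.7


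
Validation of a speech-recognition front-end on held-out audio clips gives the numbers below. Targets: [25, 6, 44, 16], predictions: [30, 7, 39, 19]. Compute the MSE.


Squared errors: (25-30)²=25, (6-7)²=1, (44-39)²=25, (16-19)²=9
Sum = 60
MSE = 60/4 = 15

15


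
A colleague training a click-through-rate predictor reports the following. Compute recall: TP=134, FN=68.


Recall = TP/(TP+FN)
= 134/(134+68)
= 134/202 = 66.34%

66.34%


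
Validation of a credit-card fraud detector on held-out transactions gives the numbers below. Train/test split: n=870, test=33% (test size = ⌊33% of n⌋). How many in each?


Test = ⌊870·33/100⌋ = 287
Train = 870 - 287 = 583

Train: 583, Test: 287


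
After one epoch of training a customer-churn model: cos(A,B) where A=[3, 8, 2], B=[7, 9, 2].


A·B = 3·7 + 8·9 + 2·2 = 97
‖A‖ = √77 = 8.775, ‖B‖ = √134 = 11.5758
cos = 97/(√77·√134) = 97/√10318 = 0.9549

0.9549


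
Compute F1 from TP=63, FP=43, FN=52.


Precision = 63/106 = 0.5943
Recall = 63/115 = 0.5478
F1 = 2·P·R/(P+R) = 2·TP/(2·TP+FP+FN) = 126/(126+43+52) = 126/221 = 0.5701

0.5701


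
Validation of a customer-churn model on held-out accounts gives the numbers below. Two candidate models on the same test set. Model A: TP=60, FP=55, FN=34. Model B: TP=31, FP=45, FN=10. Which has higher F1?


Model A: P=60/115=0.5217, R=60/94=0.6383, F1=2PR/(P+R)=2TP/(2TP+FP+FN)=120/209=0.5742
Model B: P=31/76=0.4079, R=31/41=0.7561, F1=2PR/(P+R)=2TP/(2TP+FP+FN)=62/117=0.5299
0.5742 > 0.5299 → Model A

Model A


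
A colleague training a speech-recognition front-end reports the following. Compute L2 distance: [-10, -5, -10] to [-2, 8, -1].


d = √((-10+ 2)² + (-5-8)² + (-10+ 1)²)
  = √(64 + 169 + 81)
  = √314 = 17.72

17.72


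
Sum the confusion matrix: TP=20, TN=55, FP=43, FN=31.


Total = TP + TN + FP + FN
= 20 + 55 + 43 + 31
= 149
(Predicted positive: 63, predicted negative: 86)

149


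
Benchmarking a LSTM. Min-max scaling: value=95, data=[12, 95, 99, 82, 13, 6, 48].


min=6, max=99
(95-6)/(99-6) = 89/93 = 0.957

0.957


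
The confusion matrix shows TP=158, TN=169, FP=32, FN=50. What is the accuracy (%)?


Accuracy = (TP+TN)/(TP+TN+FP+FN)
= (158+169)/(409)
= 327/409 = 79.95%

79.95%


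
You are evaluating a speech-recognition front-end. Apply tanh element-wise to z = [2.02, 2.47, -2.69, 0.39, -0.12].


tanh(2.02) = 0.9654
tanh(2.47) = 0.9858
tanh(-2.69) = -0.9908
tanh(0.39) = 0.3714
tanh(-0.12) = -0.1194
result = [0.9654, 0.9858, -0.9908, 0.3714, -0.1194]

[0.9654, 0.9858, -0.9908, 0.3714, -0.1194]


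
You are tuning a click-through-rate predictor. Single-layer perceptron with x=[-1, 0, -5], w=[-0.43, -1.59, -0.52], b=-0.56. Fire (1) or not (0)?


z = (-1)·(-0.43) + (0)·(-1.59) + (-5)·(-0.52) - 0.56
  = 2.47
step(z) = 1 (z≥0)

1


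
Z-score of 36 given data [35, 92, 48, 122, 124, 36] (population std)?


μ = 76.1667, σ = 38.1681
z = (36 - 76.1667)/38.1681 = -1.0524

-1.0524


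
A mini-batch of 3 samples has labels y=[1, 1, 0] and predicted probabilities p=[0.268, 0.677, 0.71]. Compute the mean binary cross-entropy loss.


L[0] = -ln(0.268) = 1.3168
L[1] = -ln(0.677) = 0.3901
L[2] = -ln(1-0.71) = -ln(0.29) = 1.2379
mean = (1.3168 + 0.3901 + 1.2379)/3 = 0.9816

0.9816


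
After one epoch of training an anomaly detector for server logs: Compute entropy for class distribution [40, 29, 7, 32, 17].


Probabilities: [40/125, 29/125, 7/125, 32/125, 17/125] ≈ [0.32, 0.232, 0.056, 0.256, 0.136]
H = -((40/125)·log₂(40/125) + (29/125)·log₂(29/125) + (7/125)·log₂(7/125) + (32/125)·log₂(32/125) + (17/125)·log₂(17/125))
  = 2.1426 bits

2.1426 bits


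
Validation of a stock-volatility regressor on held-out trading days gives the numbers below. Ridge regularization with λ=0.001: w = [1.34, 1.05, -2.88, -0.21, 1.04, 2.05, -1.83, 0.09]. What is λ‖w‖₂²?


‖w‖₂² = (1.34)² + (1.05)² + (-2.88)² + (-0.21)² + (1.04)² + (2.05)² + (-1.83)² + (0.09)²
     = 1.7956 + 1.1025 + 8.2944 + 0.0441 + 1.0816 + 4.2025 + 3.3489 + 0.0081
     = 19.8777
λ·‖w‖₂² = 0.001·19.8777 = 0.019878

0.019878


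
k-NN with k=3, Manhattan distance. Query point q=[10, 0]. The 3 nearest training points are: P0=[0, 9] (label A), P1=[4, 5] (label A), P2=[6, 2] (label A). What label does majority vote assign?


d(q,P0) = 19  (label A)
d(q,P1) = 11  (label A)
d(q,P2) = 6  (label A)
Votes: A=3, B=0
Majority → A

A


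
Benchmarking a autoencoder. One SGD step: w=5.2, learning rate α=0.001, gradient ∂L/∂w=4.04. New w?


w_new = w - α·∇
= 5.2 - 0.001·4.04
= 5.2 - 0.00404
= 5.19596

5.19596


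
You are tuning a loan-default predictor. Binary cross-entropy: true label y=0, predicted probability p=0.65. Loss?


BCE = -[y·ln(p) + (1-y)·ln(1-p)]
= -0 - 1·ln(1-0.65)
= -ln(0.35) = 1.0498

1.0498


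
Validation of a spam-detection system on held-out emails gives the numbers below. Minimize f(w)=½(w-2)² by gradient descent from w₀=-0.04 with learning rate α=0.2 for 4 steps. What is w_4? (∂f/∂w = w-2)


step 1: grad = -0.04-2 = -2.04; w = -0.04 - 0.2·(-2.04) = 0.368
step 2: grad = 0.368-2 = -1.632; w = 0.368 - 0.2·(-1.632) = 0.6944
step 3: grad = 0.6944-2 = -1.3056; w = 0.6944 - 0.2·(-1.3056) = 0.95552
step 4: grad = 0.95552-2 = -1.04448; w = 0.95552 - 0.2·(-1.04448) = 1.164416

1.164416


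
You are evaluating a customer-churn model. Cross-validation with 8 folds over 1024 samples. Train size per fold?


Fold size = 1024/8 = 128
Training per fold = 1024 - 128 = 896

896


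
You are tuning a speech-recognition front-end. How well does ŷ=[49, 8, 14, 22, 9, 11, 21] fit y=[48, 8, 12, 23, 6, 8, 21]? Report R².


ȳ = 18
SS_res = Σ(y-ŷ)² = 24
SS_tot = Σ(y-ȳ)² = 1314
R² = 1 - SS_res/SS_tot = 1 - 0.0183 = 0.9817

0.9817


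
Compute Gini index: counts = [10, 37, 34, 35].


Probabilities: [10/116, 37/116, 34/116, 35/116] ≈ [0.0862, 0.319, 0.2931, 0.3017]
Σpᵢ² = (100 + 1369 + 1156 + 1225)/116² = 3850/13456
Gini = 1 - Σpᵢ² = 1 - 3850/13456 = 0.7139

0.7139


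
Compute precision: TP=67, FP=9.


Precision = TP/(TP+FP)
= 67/(67+9)
= 67/76 = 88.16%

88.16%


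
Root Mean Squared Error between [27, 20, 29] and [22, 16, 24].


MSE = 66/3 = 22
RMSE = √(66/3) = 4.6904

4.6904


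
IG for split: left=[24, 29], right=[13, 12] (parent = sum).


Parent = [37, 41], H_parent = 0.9981
H_left = 0.9936 (n=53), H_right = 0.9988 (n=25)
H_children = (53/78)·0.9936 + (25/78)·0.9988 = 0.9953
IG = 0.9981 - 0.9953 = 0.0028

0.0028


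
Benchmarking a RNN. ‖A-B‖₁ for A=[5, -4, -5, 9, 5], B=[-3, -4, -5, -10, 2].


d = |5+ 3| + |-4+ 4| + |-5+ 5| + |9+ 10| + |5-2|
  = 8 + 0 + 0 + 19 + 3
  = 30

30


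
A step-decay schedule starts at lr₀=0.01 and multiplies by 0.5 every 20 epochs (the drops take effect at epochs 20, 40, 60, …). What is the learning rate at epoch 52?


n_drops = ⌊52/20⌋ = 2
lr = 0.01·0.5^2 = 0.01·0.25 = 0.0025

0.0025


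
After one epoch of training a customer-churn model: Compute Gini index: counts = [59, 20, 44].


Probabilities: [59/123, 20/123, 44/123] ≈ [0.4797, 0.1626, 0.3577]
Σpᵢ² = (3481 + 400 + 1936)/123² = 5817/15129
Gini = 1 - Σpᵢ² = 1 - 5817/15129 = 0.6155

0.6155


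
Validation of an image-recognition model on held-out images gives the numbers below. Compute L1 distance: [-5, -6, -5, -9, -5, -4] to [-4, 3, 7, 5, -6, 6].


d = |-5+ 4| + |-6-3| + |-5-7| + |-9-5| + |-5+ 6| + |-4-6|
  = 1 + 9 + 12 + 14 + 1 + 10
  = 47

47


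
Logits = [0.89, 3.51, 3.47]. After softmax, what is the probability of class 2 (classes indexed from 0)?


Exponentials: e^0.89=2.4351, e^3.51=33.4483, e^3.47=32.1367
Sum = 68.0201
Softmax = [0.0358, 0.4917, 0.4725]
p[2] = 32.1367/68.0201 = 0.4725

0.4725


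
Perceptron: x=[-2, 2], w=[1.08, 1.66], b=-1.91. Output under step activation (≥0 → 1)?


z = (-2)·(1.08) + (2)·(1.66) - 1.91
  = -0.75
step(z) = 0 (z<0)

0


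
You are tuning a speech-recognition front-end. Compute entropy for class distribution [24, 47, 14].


Probabilities: [24/85, 47/85, 14/85] ≈ [0.2824, 0.5529, 0.1647]
H = -((24/85)·log₂(24/85) + (47/85)·log₂(47/85) + (14/85)·log₂(14/85))
  = 1.4164 bits

1.4164 bits


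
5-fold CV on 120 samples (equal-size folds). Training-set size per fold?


Fold size = 120/5 = 24
Training per fold = 120 - 24 = 96

96


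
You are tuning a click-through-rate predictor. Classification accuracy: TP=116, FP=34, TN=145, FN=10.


Accuracy = (TP+TN)/(TP+TN+FP+FN)
= (116+145)/(305)
= 261/305 = 85.57%

85.57%


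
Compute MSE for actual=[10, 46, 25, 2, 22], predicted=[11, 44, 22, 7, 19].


Squared errors: (10-11)²=1, (46-44)²=4, (25-22)²=9, (2-7)²=25, (22-19)²=9
Sum = 48
MSE = 48/5 = 48/5

48/5


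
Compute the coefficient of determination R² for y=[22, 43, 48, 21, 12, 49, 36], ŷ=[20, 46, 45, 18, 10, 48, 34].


ȳ = 33
SS_res = Σ(y-ŷ)² = 40
SS_tot = Σ(y-ȳ)² = 1296
R² = 1 - SS_res/SS_tot = 1 - 0.0309 = 0.9691

0.9691


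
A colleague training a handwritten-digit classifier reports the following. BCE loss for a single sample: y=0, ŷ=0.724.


BCE = -[y·ln(p) + (1-y)·ln(1-p)]
= -0 - 1·ln(1-0.724)
= -ln(0.276) = 1.2874

1.2874


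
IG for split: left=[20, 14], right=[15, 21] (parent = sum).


Parent = [35, 35], H_parent = 1
H_left = 0.9774 (n=34), H_right = 0.9799 (n=36)
H_children = (34/70)·0.9774 + (36/70)·0.9799 = 0.9787
IG = 1 - 0.9787 = 0.0213

0.0213


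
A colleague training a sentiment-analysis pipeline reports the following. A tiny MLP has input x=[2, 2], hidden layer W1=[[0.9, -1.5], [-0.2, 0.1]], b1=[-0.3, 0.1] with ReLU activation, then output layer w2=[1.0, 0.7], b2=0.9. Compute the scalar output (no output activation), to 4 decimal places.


z1[0] = (0.9)·(2) + (-1.5)·(2) - 0.3 = -1.5
z1[1] = (-0.2)·(2) + (0.1)·(2) + 0.1 = -0.1
h = ReLU(z1) = [0.0, 0.0]
output = (1.0)·(0.0) + (0.7)·(0.0) + 0.9 = 0.9

0.9


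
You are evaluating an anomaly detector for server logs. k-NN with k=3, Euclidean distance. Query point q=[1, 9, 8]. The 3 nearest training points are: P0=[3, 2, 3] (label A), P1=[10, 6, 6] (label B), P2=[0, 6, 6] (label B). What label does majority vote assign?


d(q,P0) = 8.8318  (label A)
d(q,P1) = 9.6954  (label B)
d(q,P2) = 3.7417  (label B)
Votes: A=1, B=2
Majority → B

B


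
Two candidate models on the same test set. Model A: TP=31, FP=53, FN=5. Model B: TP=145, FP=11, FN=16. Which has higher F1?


Model A: P=31/84=0.369, R=31/36=0.8611, F1=2PR/(P+R)=2TP/(2TP+FP+FN)=62/120=0.5167
Model B: P=145/156=0.9295, R=145/161=0.9006, F1=2PR/(P+R)=2TP/(2TP+FP+FN)=290/317=0.9148
0.5167 < 0.9148 → Model B

Model B


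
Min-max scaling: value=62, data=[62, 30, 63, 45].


min=30, max=63
(62-30)/(63-30) = 32/33 = 0.9697

0.9697


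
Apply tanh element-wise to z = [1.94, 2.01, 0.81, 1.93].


tanh(1.94) = 0.9595
tanh(2.01) = 0.9647
tanh(0.81) = 0.6696
tanh(1.93) = 0.9587
result = [0.9595, 0.9647, 0.6696, 0.9587]

[0.9595, 0.9647, 0.6696, 0.9587]


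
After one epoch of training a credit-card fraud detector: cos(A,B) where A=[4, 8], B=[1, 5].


A·B = 4·1 + 8·5 = 44
‖A‖ = √80 = 8.9443, ‖B‖ = √26 = 5.099
cos = 44/(√80·√26) = 44/√2080 = 0.9648

0.9648


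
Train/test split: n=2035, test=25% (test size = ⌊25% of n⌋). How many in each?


Test = ⌊2035·25/100⌋ = 508
Train = 2035 - 508 = 1527

Train: 1527, Test: 508


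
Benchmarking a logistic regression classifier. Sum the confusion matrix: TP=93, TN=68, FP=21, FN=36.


Total = TP + TN + FP + FN
= 93 + 68 + 21 + 36
= 218
(Predicted positive: 114, predicted negative: 104)

218


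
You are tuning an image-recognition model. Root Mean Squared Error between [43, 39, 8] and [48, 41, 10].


MSE = 33/3 = 11
RMSE = √(33/3) = 3.3166

3.3166


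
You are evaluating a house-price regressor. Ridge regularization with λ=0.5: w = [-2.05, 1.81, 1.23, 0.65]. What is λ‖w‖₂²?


‖w‖₂² = (-2.05)² + (1.81)² + (1.23)² + (0.65)²
     = 4.2025 + 3.2761 + 1.5129 + 0.4225
     = 9.414
λ·‖w‖₂² = 0.5·9.414 = 4.707

4.707


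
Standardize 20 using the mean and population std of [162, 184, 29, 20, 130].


μ = 105, σ = 67.9941
z = (20 - 105)/67.9941 = -1.2501

-1.2501


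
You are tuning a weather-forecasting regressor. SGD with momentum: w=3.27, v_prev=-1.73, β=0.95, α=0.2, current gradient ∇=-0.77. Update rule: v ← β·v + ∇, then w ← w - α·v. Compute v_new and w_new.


v_new = 0.95·-1.73 - 0.77 = -1.6435 - 0.77 = -2.4135
w_new = 3.27 - 0.2·-2.4135 = 3.27 + 0.4827 = 3.7527

v_new=-2.4135, w_new=3.7527


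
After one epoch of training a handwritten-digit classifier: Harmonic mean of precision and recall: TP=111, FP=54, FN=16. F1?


Precision = 111/165 = 0.6727
Recall = 111/127 = 0.874
F1 = 2·P·R/(P+R) = 2·TP/(2·TP+FP+FN) = 222/(222+54+16) = 222/292 = 0.7603

0.7603
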